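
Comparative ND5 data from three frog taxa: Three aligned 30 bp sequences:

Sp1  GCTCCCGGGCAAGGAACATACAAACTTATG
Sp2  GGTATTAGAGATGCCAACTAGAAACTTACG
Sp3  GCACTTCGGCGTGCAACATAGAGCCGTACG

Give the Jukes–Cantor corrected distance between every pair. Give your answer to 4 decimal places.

Sp1–Sp2: 14/30 sites differ → p ≈ 0.466667, d = −0.75 ln(1 − 0.622223) = 0.730088 ≈ 0.7301.
Sp1–Sp3: 12/30 sites differ → p = 0.4, d = −0.75 ln(1 − 0.533333) = 0.571605 ≈ 0.5716.
Sp2–Sp3: 13/30 sites differ → p ≈ 0.433333, d = −0.75 ln(1 − 0.577777) = 0.646666 ≈ 0.6467.

d(Sp1,Sp2) = 0.7301, d(Sp1,Sp3) = 0.5716, d(Sp2,Sp3) = 0.6467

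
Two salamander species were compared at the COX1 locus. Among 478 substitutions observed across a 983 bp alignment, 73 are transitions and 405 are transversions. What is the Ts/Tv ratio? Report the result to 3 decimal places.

0.180

R = 73/405 = 0.180246… ≈ 0.180 (to 3 d.p.).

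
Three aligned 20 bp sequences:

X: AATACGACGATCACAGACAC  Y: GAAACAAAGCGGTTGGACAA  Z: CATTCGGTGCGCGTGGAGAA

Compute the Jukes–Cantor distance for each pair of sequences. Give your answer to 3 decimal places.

X–Y: 11/20 sites differ → p = 0.55, d = −0.75 ln(1 − 0.733333) = 0.991316 ≈ 0.991.
X–Z: 11/20 sites differ → p = 0.55, d = −0.75 ln(1 − 0.733333) = 0.991316 ≈ 0.991.
Y–Z: 9/20 sites differ → p = 0.45, d = −0.75 ln(1 − 0.6) = 0.687218 ≈ 0.687.

d(X,Y) = 0.991, d(X,Z) = 0.991, d(Y,Z) = 0.687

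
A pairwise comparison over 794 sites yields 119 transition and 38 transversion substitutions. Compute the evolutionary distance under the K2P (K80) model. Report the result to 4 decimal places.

0.2387

P = 119/794 ≈ 0.149874 and Q = 38/794 ≈ 0.047859.
Under the Kimura two-parameter model, d = −½ ln(1 − 2P − Q) − ¼ ln(1 − 2Q).
1 − 2P − Q = 0.652393, giving −½ ln(0.652393) = 0.213554.
1 − 2Q = 0.904282, giving −¼ ln(0.904282) = 0.025154.
d = 0.213554 + 0.025154 = 0.238708.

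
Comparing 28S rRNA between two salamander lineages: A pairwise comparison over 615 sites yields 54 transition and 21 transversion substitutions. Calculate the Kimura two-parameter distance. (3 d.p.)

0.135

P = 54/615 ≈ 0.087805 and Q = 21/615 ≈ 0.034146.
Under the Kimura two-parameter model, d = −½ ln(1 − 2P − Q) − ¼ ln(1 − 2Q).
1 − 2P − Q = 0.790244, giving −½ ln(0.790244) = 0.117707.
1 − 2Q = 0.931708, giving −¼ ln(0.931708) = 0.017684.
d = 0.117707 + 0.017684 = 0.135391.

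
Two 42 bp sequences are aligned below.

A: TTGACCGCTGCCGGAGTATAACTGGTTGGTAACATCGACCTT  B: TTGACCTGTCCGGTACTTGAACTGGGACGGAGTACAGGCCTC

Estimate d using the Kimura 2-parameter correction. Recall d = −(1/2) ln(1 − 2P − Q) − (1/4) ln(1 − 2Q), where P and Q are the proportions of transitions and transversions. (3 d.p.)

0.638

Of 42 sites, 5 differences are transitions and 13 are transversions, so P = 5/42 ≈ 0.119048 and Q = 13/42 ≈ 0.309524.
Under the Kimura two-parameter model, d = −½ ln(1 − 2P − Q) − ¼ ln(1 − 2Q).
1 − 2P − Q = 0.45238, giving −½ ln(0.45238) = 0.396616.
1 − 2Q = 0.380952, giving −¼ ln(0.380952) = 0.241270.
d = 0.396616 + 0.241270 = 0.637886.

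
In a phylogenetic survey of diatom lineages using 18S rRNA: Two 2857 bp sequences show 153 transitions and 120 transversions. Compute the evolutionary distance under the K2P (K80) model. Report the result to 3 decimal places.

P = 153/2857 ≈ 0.053553 and Q = 120/2857 ≈ 0.042002.
Under the Kimura two-parameter model, d = −½ ln(1 − 2P − Q) − ¼ ln(1 − 2Q).
1 − 2P − Q = 0.850892, giving −½ ln(0.850892) = 0.080735.
1 − 2Q = 0.915996, giving −¼ ln(0.915996) = 0.021936.
d = 0.080735 + 0.021936 = 0.102671.

0.103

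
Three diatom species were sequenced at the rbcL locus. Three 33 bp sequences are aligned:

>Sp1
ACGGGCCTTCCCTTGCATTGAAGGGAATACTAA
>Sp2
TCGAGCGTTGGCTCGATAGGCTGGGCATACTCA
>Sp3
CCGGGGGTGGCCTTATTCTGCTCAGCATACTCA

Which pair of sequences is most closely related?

Sp2 and Sp3

Sp1–Sp2: 14/33 differ, p = 0.424, d = 0.625.
Sp1–Sp3: 15/33 differ, p = 0.455, d = 0.699.
Sp2–Sp3: 12/33 differ, p = 0.364, d = 0.497.
The smallest distance is between Sp2 and Sp3.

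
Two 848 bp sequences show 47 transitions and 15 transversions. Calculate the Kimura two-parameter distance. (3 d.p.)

P = 47/848 ≈ 0.055425 and Q = 15/848 ≈ 0.017689.
Under the Kimura two-parameter model, d = −½ ln(1 − 2P − Q) − ¼ ln(1 − 2Q).
1 − 2P − Q = 0.871461, giving −½ ln(0.871461) = 0.068792.
1 − 2Q = 0.964622, giving −¼ ln(0.964622) = 0.009005.
d = 0.068792 + 0.009005 = 0.077797.

0.078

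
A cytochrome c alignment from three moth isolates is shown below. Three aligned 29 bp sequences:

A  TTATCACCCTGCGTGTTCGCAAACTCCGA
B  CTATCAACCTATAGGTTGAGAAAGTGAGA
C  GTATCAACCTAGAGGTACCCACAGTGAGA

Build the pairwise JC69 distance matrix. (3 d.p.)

A–B: 12/29 sites differ → p ≈ 0.413793, d = −0.75 ln(1 − 0.551724) = 0.601760 ≈ 0.602.
A–C: 12/29 sites differ → p ≈ 0.413793, d = −0.75 ln(1 − 0.551724) = 0.601760 ≈ 0.602.
B–C: 7/29 sites differ → p ≈ 0.241379, d = −0.75 ln(1 − 0.321839) = 0.291278 ≈ 0.291.

d(A,B) = 0.602, d(A,C) = 0.602, d(B,C) = 0.291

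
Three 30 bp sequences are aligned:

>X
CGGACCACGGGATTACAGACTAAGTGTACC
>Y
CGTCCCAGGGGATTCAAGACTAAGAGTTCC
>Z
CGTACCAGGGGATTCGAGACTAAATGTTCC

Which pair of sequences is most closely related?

X–Y: 7/30 differ, p = 0.233, d = 0.280.
X–Z: 6/30 differ, p = 0.200, d = 0.233.
Y–Z: 4/30 differ, p = 0.133, d = 0.147.
The smallest distance is between Y and Z.

Y and Z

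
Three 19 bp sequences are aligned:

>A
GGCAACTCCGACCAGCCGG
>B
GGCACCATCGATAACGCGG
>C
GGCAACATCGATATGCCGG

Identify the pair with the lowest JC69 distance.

B and C

A–B: 7/19 differ, p = 0.368, d = 0.507.
A–C: 5/19 differ, p = 0.263, d = 0.324.
B–C: 4/19 differ, p = 0.211, d = 0.247.
The smallest distance is between B and C.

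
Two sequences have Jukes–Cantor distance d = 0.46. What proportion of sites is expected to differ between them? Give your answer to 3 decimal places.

0.344

p = (3/4)(1 − e^(−4d/3)) = 0.75 × (1 − e^(-0.613333)) = 0.75 × (1 − 0.541543) = 0.343843.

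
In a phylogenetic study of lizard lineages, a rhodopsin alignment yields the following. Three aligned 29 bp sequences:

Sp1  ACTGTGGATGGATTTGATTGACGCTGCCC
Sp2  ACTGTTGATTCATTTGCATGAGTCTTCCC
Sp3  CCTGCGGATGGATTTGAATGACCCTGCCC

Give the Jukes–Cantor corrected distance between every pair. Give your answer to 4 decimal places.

d(Sp1,Sp2) = 0.3439, d(Sp1,Sp3) = 0.1524, d(Sp2,Sp3) = 0.4006

Sp1–Sp2: 8/29 sites differ → p ≈ 0.275862, d = −0.75 ln(1 − 0.367816) = 0.343931 ≈ 0.3439.
Sp1–Sp3: 4/29 sites differ → p ≈ 0.137931, d = −0.75 ln(1 − 0.183908) = 0.152421 ≈ 0.1524.
Sp2–Sp3: 9/29 sites differ → p ≈ 0.310345, d = −0.75 ln(1 − 0.413793) = 0.400562 ≈ 0.4006.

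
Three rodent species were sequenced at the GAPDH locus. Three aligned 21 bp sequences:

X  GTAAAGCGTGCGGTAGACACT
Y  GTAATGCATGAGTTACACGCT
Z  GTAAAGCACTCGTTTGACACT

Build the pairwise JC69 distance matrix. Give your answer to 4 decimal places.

d(X,Y) = 0.3597, d(X,Z) = 0.2865, d(Y,Z) = 0.4408

X–Y: 6/21 sites differ → p ≈ 0.285714, d = −0.75 ln(1 − 0.380952) = 0.359679 ≈ 0.3597.
X–Z: 5/21 sites differ → p ≈ 0.238095, d = −0.75 ln(1 − 0.31746) = 0.286451 ≈ 0.2865.
Y–Z: 7/21 sites differ → p ≈ 0.333333, d = −0.75 ln(1 − 0.444444) = 0.440839 ≈ 0.4408.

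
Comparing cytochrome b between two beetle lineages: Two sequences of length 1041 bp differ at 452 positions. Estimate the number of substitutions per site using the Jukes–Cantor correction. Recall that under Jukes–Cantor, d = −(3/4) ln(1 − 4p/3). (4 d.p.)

p = 452/1041 ≈ 0.434198.
d = −(3/4) ln(1 − 4p/3) = −0.75 ln(1 − 0.578931) = −0.75 ln(0.421069)
  = −0.75 × (-0.864959) = 0.648719 substitutions/site.

0.6487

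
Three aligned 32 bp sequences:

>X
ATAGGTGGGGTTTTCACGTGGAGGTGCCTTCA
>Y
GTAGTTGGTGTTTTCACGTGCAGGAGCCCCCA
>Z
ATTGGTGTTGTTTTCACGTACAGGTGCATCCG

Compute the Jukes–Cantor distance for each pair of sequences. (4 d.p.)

X–Y: 7/32 sites differ → p = 0.21875, d = −0.75 ln(1 − 0.291667) = 0.258631 ≈ 0.2586.
X–Z: 8/32 sites differ → p = 0.25, d = −0.75 ln(1 − 0.333333) = 0.304098 ≈ 0.3041.
Y–Z: 9/32 sites differ → p = 0.28125, d = −0.75 ln(1 − 0.375) = 0.352503 ≈ 0.3525.

d(X,Y) = 0.2586, d(X,Z) = 0.3041, d(Y,Z) = 0.3525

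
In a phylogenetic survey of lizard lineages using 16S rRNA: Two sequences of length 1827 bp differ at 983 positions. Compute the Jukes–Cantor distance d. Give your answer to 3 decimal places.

p = 983/1827 ≈ 0.538041.
d = −(3/4) ln(1 − 4p/3) = −0.75 ln(1 − 0.717388) = −0.75 ln(0.282612)
  = −0.75 × (-1.263680) = 0.947760 substitutions/site.

0.948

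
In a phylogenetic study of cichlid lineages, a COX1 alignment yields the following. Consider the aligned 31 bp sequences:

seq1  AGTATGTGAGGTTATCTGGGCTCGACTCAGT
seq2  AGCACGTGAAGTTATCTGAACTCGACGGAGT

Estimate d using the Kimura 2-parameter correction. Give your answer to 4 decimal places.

Of 31 sites, 5 differences are transitions and 2 are transversions, so P = 5/31 ≈ 0.16129 and Q = 2/31 ≈ 0.064516.
Under the Kimura two-parameter model, d = −½ ln(1 − 2P − Q) − ¼ ln(1 − 2Q).
1 − 2P − Q = 0.612904, giving −½ ln(0.612904) = 0.244773.
1 − 2Q = 0.870968, giving −¼ ln(0.870968) = 0.034538.
d = 0.244773 + 0.034538 = 0.279311.

0.2793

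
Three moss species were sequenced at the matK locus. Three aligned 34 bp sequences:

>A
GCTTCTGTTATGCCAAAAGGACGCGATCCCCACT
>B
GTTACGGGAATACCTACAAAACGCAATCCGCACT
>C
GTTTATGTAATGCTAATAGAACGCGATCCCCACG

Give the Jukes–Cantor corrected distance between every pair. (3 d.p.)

A–B: 12/34 sites differ → p ≈ 0.352941, d = −0.75 ln(1 − 0.470588) = 0.476991 ≈ 0.477.
A–C: 7/34 sites differ → p ≈ 0.205882, d = −0.75 ln(1 − 0.274509) = 0.240680 ≈ 0.241.
B–C: 12/34 sites differ → p ≈ 0.352941, d = −0.75 ln(1 − 0.470588) = 0.476991 ≈ 0.477.

d(A,B) = 0.477, d(A,C) = 0.241, d(B,C) = 0.477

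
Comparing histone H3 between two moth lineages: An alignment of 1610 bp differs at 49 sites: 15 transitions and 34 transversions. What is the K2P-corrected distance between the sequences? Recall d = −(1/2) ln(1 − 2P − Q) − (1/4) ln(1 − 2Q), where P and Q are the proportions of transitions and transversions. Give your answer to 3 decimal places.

0.031

P = 15/1610 ≈ 0.009317 and Q = 34/1610 ≈ 0.021118.
Under the Kimura two-parameter model, d = −½ ln(1 − 2P − Q) − ¼ ln(1 − 2Q).
1 − 2P − Q = 0.960248, giving −½ ln(0.960248) = 0.020282.
1 − 2Q = 0.957764, giving −¼ ln(0.957764) = 0.010788.
d = 0.020282 + 0.010788 = 0.031070.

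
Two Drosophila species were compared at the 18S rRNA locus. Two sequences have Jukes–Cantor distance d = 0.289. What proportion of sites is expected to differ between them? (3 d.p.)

p = (3/4)(1 − e^(−4d/3)) = 0.75 × (1 − e^(-0.385333)) = 0.75 × (1 − 0.680224) = 0.239832.

0.240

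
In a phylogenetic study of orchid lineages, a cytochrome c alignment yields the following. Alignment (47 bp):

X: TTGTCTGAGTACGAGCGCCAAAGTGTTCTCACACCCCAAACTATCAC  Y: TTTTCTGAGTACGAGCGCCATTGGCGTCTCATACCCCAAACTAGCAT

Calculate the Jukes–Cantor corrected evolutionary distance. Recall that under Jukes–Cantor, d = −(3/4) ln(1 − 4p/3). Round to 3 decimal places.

0.221

The sequences differ at 9 of 47 sites (3, 21, 22, 24, 25, 26, 32, 44, 47), so p = 9/47 ≈ 0.191489.
d = −(3/4) ln(1 − 4p/3) = −0.75 ln(1 − 0.255319) = −0.75 ln(0.744681)
  = −0.75 × (-0.294799) = 0.221099 substitutions/site.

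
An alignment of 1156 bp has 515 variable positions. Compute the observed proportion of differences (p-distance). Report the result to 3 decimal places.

p = 515/1156 = 0.445501… ≈ 0.446 (to 3 d.p.).

0.446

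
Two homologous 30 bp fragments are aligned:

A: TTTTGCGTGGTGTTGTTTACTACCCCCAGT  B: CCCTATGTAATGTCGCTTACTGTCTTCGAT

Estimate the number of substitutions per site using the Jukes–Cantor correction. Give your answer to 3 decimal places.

0.824

The sequences differ at 15 of 30 sites, so p = 15/30 = 0.5.
d = −(3/4) ln(1 − 4p/3) = −0.75 ln(1 − 0.666667) = −0.75 ln(0.333333)
  = −0.75 × (-1.098613) = 0.823960 substitutions/site.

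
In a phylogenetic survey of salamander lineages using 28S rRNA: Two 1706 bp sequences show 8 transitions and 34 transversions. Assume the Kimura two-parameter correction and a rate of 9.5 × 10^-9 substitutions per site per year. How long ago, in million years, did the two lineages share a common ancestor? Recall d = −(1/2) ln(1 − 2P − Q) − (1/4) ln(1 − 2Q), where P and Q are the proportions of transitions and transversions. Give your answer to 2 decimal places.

1.32

P = 8/1706 ≈ 0.004689 and Q = 34/1706 ≈ 0.01993.
Under the Kimura two-parameter model, d = −½ ln(1 − 2P − Q) − ¼ ln(1 − 2Q).
1 − 2P − Q = 0.970692, giving −½ ln(0.970692) = 0.014873.
1 − 2Q = 0.96014, giving −¼ ln(0.96014) = 0.010169.
d = 0.014873 + 0.010169 = 0.025042.
Under a molecular clock d = 2μt, so t = d/(2μ) = 0.025042 / (2 × 9.5 × 10^-9) = 1.32 million years.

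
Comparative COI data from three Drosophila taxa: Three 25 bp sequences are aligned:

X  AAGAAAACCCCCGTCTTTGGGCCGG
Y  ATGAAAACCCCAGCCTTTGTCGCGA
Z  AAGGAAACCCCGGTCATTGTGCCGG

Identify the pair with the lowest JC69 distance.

X–Y: 7/25 differ, p = 0.280, d = 0.351.
X–Z: 4/25 differ, p = 0.160, d = 0.180.
Y–Z: 8/25 differ, p = 0.320, d = 0.417.
The smallest distance is between X and Z.

X and Z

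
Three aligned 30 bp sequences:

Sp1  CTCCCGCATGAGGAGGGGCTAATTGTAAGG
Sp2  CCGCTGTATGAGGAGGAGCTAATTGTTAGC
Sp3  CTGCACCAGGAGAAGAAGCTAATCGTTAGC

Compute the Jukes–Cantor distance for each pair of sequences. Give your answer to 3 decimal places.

d(Sp1,Sp2) = 0.280, d(Sp1,Sp3) = 0.441, d(Sp2,Sp3) = 0.330

Sp1–Sp2: 7/30 sites differ → p ≈ 0.233333, d = −0.75 ln(1 − 0.311111) = 0.279506 ≈ 0.280.
Sp1–Sp3: 10/30 sites differ → p ≈ 0.333333, d = −0.75 ln(1 − 0.444444) = 0.440839 ≈ 0.441.
Sp2–Sp3: 8/30 sites differ → p ≈ 0.266667, d = −0.75 ln(1 − 0.355556) = 0.329526 ≈ 0.330.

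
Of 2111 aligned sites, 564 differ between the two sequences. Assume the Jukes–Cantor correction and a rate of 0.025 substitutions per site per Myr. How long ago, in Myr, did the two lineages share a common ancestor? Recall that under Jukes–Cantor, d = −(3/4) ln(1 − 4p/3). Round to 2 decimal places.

6.61

p = 564/2111 ≈ 0.267172.
d = −(3/4) ln(1 − 4p/3) = −0.75 ln(1 − 0.356229) = −0.75 ln(0.643771)
  = −0.75 × (-0.440412) = 0.330309 substitutions/site.
Under a molecular clock d = 2μt, so t = d/(2μ) = 0.330309 / (2 × 0.025) = 6.61 Myr.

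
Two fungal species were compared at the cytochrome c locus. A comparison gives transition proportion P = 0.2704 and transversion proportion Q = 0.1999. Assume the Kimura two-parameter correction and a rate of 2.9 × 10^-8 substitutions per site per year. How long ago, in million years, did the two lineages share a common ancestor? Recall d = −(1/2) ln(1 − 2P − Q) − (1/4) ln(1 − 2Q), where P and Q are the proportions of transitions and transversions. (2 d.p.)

13.84

Under the Kimura two-parameter model, d = −½ ln(1 − 2P − Q) − ¼ ln(1 − 2Q).
1 − 2P − Q = 0.2593, giving −½ ln(0.2593) = 0.674885.
1 − 2Q = 0.6002, giving −¼ ln(0.6002) = 0.127623.
d = 0.674885 + 0.127623 = 0.802508.
Under a molecular clock d = 2μt, so t = d/(2μ) = 0.802508 / (2 × 2.9 × 10^-8) = 13.84 million years.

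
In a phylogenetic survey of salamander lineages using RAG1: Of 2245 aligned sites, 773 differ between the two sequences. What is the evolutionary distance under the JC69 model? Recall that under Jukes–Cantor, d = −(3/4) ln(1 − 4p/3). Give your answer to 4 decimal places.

p = 773/2245 ≈ 0.344321.
d = −(3/4) ln(1 − 4p/3) = −0.75 ln(1 − 0.459095) = −0.75 ln(0.540905)
  = −0.75 × (-0.614512) = 0.460884 substitutions/site.

0.4609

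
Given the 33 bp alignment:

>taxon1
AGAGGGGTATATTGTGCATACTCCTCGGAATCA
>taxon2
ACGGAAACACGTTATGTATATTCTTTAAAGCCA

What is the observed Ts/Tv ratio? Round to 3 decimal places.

16.000

Transitions are A↔G and C↔T; transversions are all other mismatches.
Transitions: 16. Transversions: 1.
R = 16/1 = 16.000.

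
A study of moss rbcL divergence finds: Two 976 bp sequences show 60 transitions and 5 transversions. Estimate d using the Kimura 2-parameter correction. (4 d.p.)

0.0711

P = 60/976 ≈ 0.061475 and Q = 5/976 ≈ 0.005123.
Under the Kimura two-parameter model, d = −½ ln(1 − 2P − Q) − ¼ ln(1 − 2Q).
1 − 2P − Q = 0.871927, giving −½ ln(0.871927) = 0.068525.
1 − 2Q = 0.989754, giving −¼ ln(0.989754) = 0.002575.
d = 0.068525 + 0.002575 = 0.071100.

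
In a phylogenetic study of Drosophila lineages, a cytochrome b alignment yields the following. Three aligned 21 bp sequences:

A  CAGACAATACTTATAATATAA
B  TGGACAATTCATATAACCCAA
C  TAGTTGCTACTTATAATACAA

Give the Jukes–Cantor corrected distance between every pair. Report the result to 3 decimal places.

A–B: 7/21 sites differ → p ≈ 0.333333, d = −0.75 ln(1 − 0.444444) = 0.440839 ≈ 0.441.
A–C: 6/21 sites differ → p ≈ 0.285714, d = −0.75 ln(1 − 0.380952) = 0.359679 ≈ 0.360.
B–C: 9/21 sites differ → p ≈ 0.428571, d = −0.75 ln(1 − 0.571428) = 0.635472 ≈ 0.635.

d(A,B) = 0.441, d(A,C) = 0.360, d(B,C) = 0.635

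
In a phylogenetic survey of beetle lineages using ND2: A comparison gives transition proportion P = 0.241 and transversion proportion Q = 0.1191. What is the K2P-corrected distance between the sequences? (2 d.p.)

Under the Kimura two-parameter model, d = −½ ln(1 − 2P − Q) − ¼ ln(1 − 2Q).
1 − 2P − Q = 0.3989, giving −½ ln(0.3989) = 0.459522.
1 − 2Q = 0.7618, giving −¼ ln(0.7618) = 0.068018.
d = 0.459522 + 0.068018 = 0.527540.

0.53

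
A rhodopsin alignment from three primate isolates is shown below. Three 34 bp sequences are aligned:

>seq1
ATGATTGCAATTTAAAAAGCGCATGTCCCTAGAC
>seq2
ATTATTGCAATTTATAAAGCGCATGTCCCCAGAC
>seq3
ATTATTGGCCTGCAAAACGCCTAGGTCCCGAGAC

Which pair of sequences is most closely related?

seq1–seq2: 3/34 differ, p = 0.088, d = 0.094.
seq1–seq3: 11/34 differ, p = 0.324, d = 0.423.
seq2–seq3: 11/34 differ, p = 0.324, d = 0.423.
The smallest distance is between seq1 and seq2.

seq1 and seq2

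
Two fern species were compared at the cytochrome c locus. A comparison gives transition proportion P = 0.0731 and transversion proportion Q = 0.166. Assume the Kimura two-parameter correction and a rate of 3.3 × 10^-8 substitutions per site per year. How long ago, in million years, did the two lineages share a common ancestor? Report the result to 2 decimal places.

4.36

Under the Kimura two-parameter model, d = −½ ln(1 − 2P − Q) − ¼ ln(1 − 2Q).
1 − 2P − Q = 0.6878, giving −½ ln(0.6878) = 0.187129.
1 − 2Q = 0.668, giving −¼ ln(0.668) = 0.100867.
d = 0.187129 + 0.100867 = 0.287996.
Under a molecular clock d = 2μt, so t = d/(2μ) = 0.287996 / (2 × 3.3 × 10^-8) = 4.36 million years.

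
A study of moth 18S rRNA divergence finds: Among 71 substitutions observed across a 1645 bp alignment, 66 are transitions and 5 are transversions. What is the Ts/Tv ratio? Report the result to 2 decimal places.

R = 66/5 = 13.20.

13.20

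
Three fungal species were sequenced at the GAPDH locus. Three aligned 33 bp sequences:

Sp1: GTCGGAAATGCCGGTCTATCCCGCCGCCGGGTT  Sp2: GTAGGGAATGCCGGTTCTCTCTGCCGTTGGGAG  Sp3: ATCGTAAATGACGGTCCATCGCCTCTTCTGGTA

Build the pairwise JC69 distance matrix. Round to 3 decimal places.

Sp1–Sp2: 12/33 sites differ → p ≈ 0.363636, d = −0.75 ln(1 − 0.484848) = 0.497470 ≈ 0.497.
Sp1–Sp3: 11/33 sites differ → p ≈ 0.333333, d = −0.75 ln(1 − 0.444444) = 0.440839 ≈ 0.441.
Sp2–Sp3: 18/33 sites differ → p ≈ 0.545455, d = −0.75 ln(1 − 0.727273) = 0.974463 ≈ 0.974.

d(Sp1,Sp2) = 0.497, d(Sp1,Sp3) = 0.441, d(Sp2,Sp3) = 0.974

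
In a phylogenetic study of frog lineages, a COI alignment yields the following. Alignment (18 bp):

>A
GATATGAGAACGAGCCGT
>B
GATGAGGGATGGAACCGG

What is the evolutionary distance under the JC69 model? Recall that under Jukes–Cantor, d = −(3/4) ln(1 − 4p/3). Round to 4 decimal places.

The sequences differ at 7 of 18 sites (4, 5, 7, 10, 11, 14, 18), so p = 7/18 ≈ 0.388889.
d = −(3/4) ln(1 − 4p/3) = −0.75 ln(1 − 0.518519) = −0.75 ln(0.481481)
  = −0.75 × (-0.730889) = 0.548167 substitutions/site.

0.5482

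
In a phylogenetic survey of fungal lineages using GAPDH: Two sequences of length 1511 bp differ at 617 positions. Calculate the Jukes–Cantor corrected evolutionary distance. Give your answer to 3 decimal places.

0.590

p = 617/1511 ≈ 0.408339.
d = −(3/4) ln(1 − 4p/3) = −0.75 ln(1 − 0.544452) = −0.75 ln(0.455548)
  = −0.75 × (-0.786254) = 0.589691 substitutions/site.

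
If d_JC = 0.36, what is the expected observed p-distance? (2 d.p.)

p = (3/4)(1 − e^(−4d/3)) = 0.75 × (1 − e^(-0.48)) = 0.75 × (1 − 0.618783) = 0.285913.

0.29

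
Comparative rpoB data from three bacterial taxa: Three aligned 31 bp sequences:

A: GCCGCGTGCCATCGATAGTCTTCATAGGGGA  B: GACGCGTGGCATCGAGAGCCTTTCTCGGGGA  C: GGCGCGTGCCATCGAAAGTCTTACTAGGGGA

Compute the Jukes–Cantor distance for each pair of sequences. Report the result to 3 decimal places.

A–B: 7/31 sites differ → p ≈ 0.225806, d = −0.75 ln(1 − 0.301075) = 0.268659 ≈ 0.269.
A–C: 4/31 sites differ → p ≈ 0.129032, d = −0.75 ln(1 − 0.172043) = 0.141596 ≈ 0.142.
B–C: 6/31 sites differ → p ≈ 0.193548, d = −0.75 ln(1 − 0.258064) = 0.223869 ≈ 0.224.

d(A,B) = 0.269, d(A,C) = 0.142, d(B,C) = 0.224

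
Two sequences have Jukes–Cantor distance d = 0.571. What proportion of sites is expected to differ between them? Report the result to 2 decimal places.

p = (3/4)(1 − e^(−4d/3)) = 0.75 × (1 − e^(-0.761333)) = 0.75 × (1 − 0.467043) = 0.399718.

0.40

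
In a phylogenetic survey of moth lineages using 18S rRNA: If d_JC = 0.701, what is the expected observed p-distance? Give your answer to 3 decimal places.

p = (3/4)(1 − e^(−4d/3)) = 0.75 × (1 − e^(-0.934667)) = 0.75 × (1 − 0.392717) = 0.455462.

0.455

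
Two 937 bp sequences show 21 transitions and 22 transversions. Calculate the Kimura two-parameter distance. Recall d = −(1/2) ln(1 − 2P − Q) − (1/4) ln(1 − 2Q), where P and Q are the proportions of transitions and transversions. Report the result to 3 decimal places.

0.047

P = 21/937 ≈ 0.022412 and Q = 22/937 ≈ 0.023479.
Under the Kimura two-parameter model, d = −½ ln(1 − 2P − Q) − ¼ ln(1 − 2Q).
1 − 2P − Q = 0.931697, giving −½ ln(0.931697) = 0.035374.
1 − 2Q = 0.953042, giving −¼ ln(0.953042) = 0.012024.
d = 0.035374 + 0.012024 = 0.047398.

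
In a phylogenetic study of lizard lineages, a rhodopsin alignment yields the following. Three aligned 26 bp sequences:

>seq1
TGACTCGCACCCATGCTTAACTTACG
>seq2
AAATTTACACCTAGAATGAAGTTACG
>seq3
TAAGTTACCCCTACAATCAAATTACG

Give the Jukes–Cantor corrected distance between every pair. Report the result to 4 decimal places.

d(seq1,seq2) = 0.6228, d(seq1,seq3) = 0.6228, d(seq2,seq3) = 0.2758

seq1–seq2: 11/26 sites differ → p ≈ 0.423077, d = −0.75 ln(1 − 0.564103) = 0.622762 ≈ 0.6228.
seq1–seq3: 11/26 sites differ → p ≈ 0.423077, d = −0.75 ln(1 − 0.564103) = 0.622762 ≈ 0.6228.
seq2–seq3: 6/26 sites differ → p ≈ 0.230769, d = −0.75 ln(1 − 0.307692) = 0.275793 ≈ 0.2758.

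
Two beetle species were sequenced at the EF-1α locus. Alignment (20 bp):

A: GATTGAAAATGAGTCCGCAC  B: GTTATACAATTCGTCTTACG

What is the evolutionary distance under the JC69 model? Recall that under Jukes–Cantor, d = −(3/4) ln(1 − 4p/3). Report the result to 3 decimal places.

The sequences differ at 11 of 20 sites, so p = 11/20 = 0.55.
d = −(3/4) ln(1 − 4p/3) = −0.75 ln(1 − 0.733333) = −0.75 ln(0.266667)
  = −0.75 × (-1.321755) = 0.991316 substitutions/site.

0.991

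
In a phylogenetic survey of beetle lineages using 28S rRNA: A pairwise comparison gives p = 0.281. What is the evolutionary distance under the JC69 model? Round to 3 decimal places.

d = −(3/4) ln(1 − 4p/3) = −0.75 ln(1 − 0.374667) = −0.75 ln(0.625333)
  = −0.75 × (-0.469471) = 0.352103 substitutions/site.

0.352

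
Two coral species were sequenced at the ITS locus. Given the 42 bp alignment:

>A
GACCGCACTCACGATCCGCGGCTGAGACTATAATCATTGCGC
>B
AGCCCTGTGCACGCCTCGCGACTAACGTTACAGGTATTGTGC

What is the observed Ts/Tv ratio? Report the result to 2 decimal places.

Transitions are A↔G and C↔T; transversions are all other mismatches.
Transitions: 15. Transversions: 5.
R = 15/5 = 3.00.

3.00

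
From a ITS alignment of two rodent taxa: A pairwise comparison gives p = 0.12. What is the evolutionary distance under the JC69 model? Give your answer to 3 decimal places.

d = −(3/4) ln(1 − 4p/3) = −0.75 ln(1 − 0.16) = −0.75 ln(0.84)
  = −0.75 × (-0.174353) = 0.130765 substitutions/site.

0.131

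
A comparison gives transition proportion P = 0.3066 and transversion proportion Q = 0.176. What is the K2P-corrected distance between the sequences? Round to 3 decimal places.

Under the Kimura two-parameter model, d = −½ ln(1 − 2P − Q) − ¼ ln(1 − 2Q).
1 − 2P − Q = 0.2108, giving −½ ln(0.2108) = 0.778423.
1 − 2Q = 0.648, giving −¼ ln(0.648) = 0.108466.
d = 0.778423 + 0.108466 = 0.886889.

0.887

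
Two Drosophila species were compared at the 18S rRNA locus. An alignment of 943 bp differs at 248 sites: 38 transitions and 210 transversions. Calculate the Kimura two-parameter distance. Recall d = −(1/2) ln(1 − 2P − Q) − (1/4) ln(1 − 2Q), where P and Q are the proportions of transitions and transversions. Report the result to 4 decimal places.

0.3281

P = 38/943 ≈ 0.040297 and Q = 210/943 ≈ 0.222694.
Under the Kimura two-parameter model, d = −½ ln(1 − 2P − Q) − ¼ ln(1 − 2Q).
1 − 2P − Q = 0.696712, giving −½ ln(0.696712) = 0.180692.
1 − 2Q = 0.554612, giving −¼ ln(0.554612) = 0.147372.
d = 0.180692 + 0.147372 = 0.328064.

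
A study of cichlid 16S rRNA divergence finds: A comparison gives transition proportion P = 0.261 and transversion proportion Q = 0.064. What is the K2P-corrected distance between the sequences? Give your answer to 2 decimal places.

0.48

Under the Kimura two-parameter model, d = −½ ln(1 − 2P − Q) − ¼ ln(1 − 2Q).
1 − 2P − Q = 0.414, giving −½ ln(0.414) = 0.440945.
1 − 2Q = 0.872, giving −¼ ln(0.872) = 0.034241.
d = 0.440945 + 0.034241 = 0.475186.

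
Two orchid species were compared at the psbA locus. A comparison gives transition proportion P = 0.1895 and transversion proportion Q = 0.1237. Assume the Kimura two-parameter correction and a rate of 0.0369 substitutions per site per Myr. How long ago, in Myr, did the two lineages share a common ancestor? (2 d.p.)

5.70

Under the Kimura two-parameter model, d = −½ ln(1 − 2P − Q) − ¼ ln(1 − 2Q).
1 − 2P − Q = 0.4973, giving −½ ln(0.4973) = 0.349281.
1 − 2Q = 0.7526, giving −¼ ln(0.7526) = 0.071055.
d = 0.349281 + 0.071055 = 0.420336.
Under a molecular clock d = 2μt, so t = d/(2μ) = 0.420336 / (2 × 0.0369) = 5.70 Myr.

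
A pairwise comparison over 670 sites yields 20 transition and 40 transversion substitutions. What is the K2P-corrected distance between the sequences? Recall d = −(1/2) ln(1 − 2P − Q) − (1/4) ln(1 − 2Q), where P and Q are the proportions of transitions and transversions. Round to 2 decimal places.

0.10

P = 20/670 ≈ 0.029851 and Q = 40/670 ≈ 0.059701.
Under the Kimura two-parameter model, d = −½ ln(1 − 2P − Q) − ¼ ln(1 − 2Q).
1 − 2P − Q = 0.880597, giving −½ ln(0.880597) = 0.063578.
1 − 2Q = 0.880598, giving −¼ ln(0.880598) = 0.031789.
d = 0.063578 + 0.031789 = 0.095367.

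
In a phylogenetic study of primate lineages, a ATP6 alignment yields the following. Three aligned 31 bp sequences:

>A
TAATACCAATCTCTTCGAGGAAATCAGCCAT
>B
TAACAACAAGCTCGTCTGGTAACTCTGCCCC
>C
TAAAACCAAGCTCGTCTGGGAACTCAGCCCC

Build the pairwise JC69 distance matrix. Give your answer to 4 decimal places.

d(A,B) = 0.4806, d(A,C) = 0.3163, d(B,C) = 0.1416

A–B: 11/31 sites differ → p ≈ 0.354839, d = −0.75 ln(1 − 0.473119) = 0.480585 ≈ 0.4806.
A–C: 8/31 sites differ → p ≈ 0.258065, d = −0.75 ln(1 − 0.344087) = 0.316295 ≈ 0.3163.
B–C: 4/31 sites differ → p ≈ 0.129032, d = −0.75 ln(1 − 0.172043) = 0.141596 ≈ 0.1416.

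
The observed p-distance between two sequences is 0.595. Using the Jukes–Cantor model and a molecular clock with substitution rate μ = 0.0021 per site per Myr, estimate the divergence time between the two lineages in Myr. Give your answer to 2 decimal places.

281.54

d = −(3/4) ln(1 − 4p/3) = −0.75 ln(1 − 0.793333) = −0.75 ln(0.206667)
  = −0.75 × (-1.576646) = 1.182485 substitutions/site.
Under a molecular clock d = 2μt, so t = d/(2μ) = 1.182485 / (2 × 0.0021) = 281.54 Myr.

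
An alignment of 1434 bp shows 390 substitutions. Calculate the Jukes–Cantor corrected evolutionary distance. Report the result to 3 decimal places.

p = 390/1434 ≈ 0.271967.
d = −(3/4) ln(1 − 4p/3) = −0.75 ln(1 − 0.362623) = −0.75 ln(0.637377)
  = −0.75 × (-0.450394) = 0.337796 substitutions/site.

0.338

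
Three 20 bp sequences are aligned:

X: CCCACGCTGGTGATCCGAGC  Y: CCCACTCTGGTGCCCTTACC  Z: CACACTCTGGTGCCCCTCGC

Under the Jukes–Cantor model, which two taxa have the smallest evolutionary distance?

X–Y: 6/20 differ, p = 0.300, d = 0.383.
X–Z: 6/20 differ, p = 0.300, d = 0.383.
Y–Z: 4/20 differ, p = 0.200, d = 0.233.
The smallest distance is between Y and Z.

Y and Z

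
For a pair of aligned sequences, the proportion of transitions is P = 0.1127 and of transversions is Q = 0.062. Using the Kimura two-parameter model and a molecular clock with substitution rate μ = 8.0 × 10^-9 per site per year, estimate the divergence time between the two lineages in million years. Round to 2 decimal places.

12.66

Under the Kimura two-parameter model, d = −½ ln(1 − 2P − Q) − ¼ ln(1 − 2Q).
1 − 2P − Q = 0.7126, giving −½ ln(0.7126) = 0.169418.
1 − 2Q = 0.876, giving −¼ ln(0.876) = 0.033097.
d = 0.169418 + 0.033097 = 0.202515.
Under a molecular clock d = 2μt, so t = d/(2μ) = 0.202515 / (2 × 8.0 × 10^-9) = 12.66 million years.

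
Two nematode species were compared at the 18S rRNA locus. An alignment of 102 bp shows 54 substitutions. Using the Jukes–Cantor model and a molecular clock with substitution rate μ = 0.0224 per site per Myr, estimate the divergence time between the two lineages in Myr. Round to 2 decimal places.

p = 54/102 ≈ 0.529412.
d = −(3/4) ln(1 − 4p/3) = −0.75 ln(1 − 0.705883) = −0.75 ln(0.294117)
  = −0.75 × (-1.223778) = 0.917834 substitutions/site.
Under a molecular clock d = 2μt, so t = d/(2μ) = 0.917834 / (2 × 0.0224) = 20.49 Myr.

20.49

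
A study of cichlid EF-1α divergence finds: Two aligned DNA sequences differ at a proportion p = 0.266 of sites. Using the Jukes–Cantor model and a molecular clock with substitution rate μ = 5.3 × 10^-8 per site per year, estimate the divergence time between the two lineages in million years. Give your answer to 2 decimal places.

3.10

d = −(3/4) ln(1 − 4p/3) = −0.75 ln(1 − 0.354667) = −0.75 ln(0.645333)
  = −0.75 × (-0.437989) = 0.328492 substitutions/site.
Under a molecular clock d = 2μt, so t = d/(2μ) = 0.328492 / (2 × 5.3 × 10^-8) = 3.10 million years.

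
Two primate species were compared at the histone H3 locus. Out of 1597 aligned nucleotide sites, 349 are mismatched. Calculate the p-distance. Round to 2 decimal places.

0.22

p = 349/1597 = 0.218534… ≈ 0.22 (to 2 d.p.).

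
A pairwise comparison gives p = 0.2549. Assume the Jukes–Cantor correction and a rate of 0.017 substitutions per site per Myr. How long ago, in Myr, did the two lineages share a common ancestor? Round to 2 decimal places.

9.16

d = −(3/4) ln(1 − 4p/3) = −0.75 ln(1 − 0.339867) = −0.75 ln(0.660133)
  = −0.75 × (-0.415314) = 0.311486 substitutions/site.
Under a molecular clock d = 2μt, so t = d/(2μ) = 0.311486 / (2 × 0.017) = 9.16 Myr.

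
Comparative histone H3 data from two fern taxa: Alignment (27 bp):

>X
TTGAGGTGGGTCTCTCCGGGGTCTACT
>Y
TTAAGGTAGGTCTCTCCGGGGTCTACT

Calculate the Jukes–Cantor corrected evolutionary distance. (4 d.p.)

The sequences differ at 2 of 27 sites (3, 8), so p = 2/27 ≈ 0.074074.
d = −(3/4) ln(1 − 4p/3) = −0.75 ln(1 − 0.098765) = −0.75 ln(0.901235)
  = −0.75 × (-0.103989) = 0.077992 substitutions/site.

0.0780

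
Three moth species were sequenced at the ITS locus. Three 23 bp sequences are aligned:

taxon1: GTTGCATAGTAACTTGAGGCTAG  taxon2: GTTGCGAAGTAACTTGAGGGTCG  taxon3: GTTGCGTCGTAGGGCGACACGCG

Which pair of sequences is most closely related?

taxon1 and taxon2

taxon1–taxon2: 4/23 differ, p = 0.174, d = 0.198.
taxon1–taxon3: 10/23 differ, p = 0.435, d = 0.650.
taxon2–taxon3: 10/23 differ, p = 0.435, d = 0.650.
The smallest distance is between taxon1 and taxon2.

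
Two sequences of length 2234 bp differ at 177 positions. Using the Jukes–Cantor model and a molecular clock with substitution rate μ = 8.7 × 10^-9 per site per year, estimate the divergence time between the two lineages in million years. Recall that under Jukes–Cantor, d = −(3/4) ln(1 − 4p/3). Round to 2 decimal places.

p = 177/2234 ≈ 0.07923.
d = −(3/4) ln(1 − 4p/3) = −0.75 ln(1 − 0.10564) = −0.75 ln(0.89436)
  = −0.75 × (-0.111647) = 0.083735 substitutions/site.
Under a molecular clock d = 2μt, so t = d/(2μ) = 0.083735 / (2 × 8.7 × 10^-9) = 4.81 million years.

4.81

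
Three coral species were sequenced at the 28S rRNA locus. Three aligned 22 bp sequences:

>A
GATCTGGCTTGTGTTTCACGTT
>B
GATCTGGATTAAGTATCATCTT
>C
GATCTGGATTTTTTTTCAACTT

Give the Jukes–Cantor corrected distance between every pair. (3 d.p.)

d(A,B) = 0.339, d(A,C) = 0.271, d(B,C) = 0.271

A–B: 6/22 sites differ → p ≈ 0.272727, d = −0.75 ln(1 − 0.363636) = 0.338988 ≈ 0.339.
A–C: 5/22 sites differ → p ≈ 0.227273, d = −0.75 ln(1 − 0.303031) = 0.270761 ≈ 0.271.
B–C: 5/22 sites differ → p ≈ 0.227273, d = −0.75 ln(1 − 0.303031) = 0.270761 ≈ 0.271.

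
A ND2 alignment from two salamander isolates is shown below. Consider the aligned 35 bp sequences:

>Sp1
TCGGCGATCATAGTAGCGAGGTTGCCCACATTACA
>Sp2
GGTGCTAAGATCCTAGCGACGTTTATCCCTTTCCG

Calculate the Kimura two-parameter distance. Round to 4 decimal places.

0.7634

Of 35 sites, 2 differences are transitions and 14 are transversions, so P = 2/35 ≈ 0.057143 and Q = 14/35 = 0.4.
Under the Kimura two-parameter model, d = −½ ln(1 − 2P − Q) − ¼ ln(1 − 2Q).
1 − 2P − Q = 0.485714, giving −½ ln(0.485714) = 0.361068.
1 − 2Q = 0.2, giving −¼ ln(0.2) = 0.402359.
d = 0.361068 + 0.402359 = 0.763427.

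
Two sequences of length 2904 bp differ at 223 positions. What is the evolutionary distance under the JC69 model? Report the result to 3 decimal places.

p = 223/2904 ≈ 0.076791.
d = −(3/4) ln(1 − 4p/3) = −0.75 ln(1 − 0.102388) = −0.75 ln(0.897612)
  = −0.75 × (-0.108017) = 0.081013 substitutions/site.

0.081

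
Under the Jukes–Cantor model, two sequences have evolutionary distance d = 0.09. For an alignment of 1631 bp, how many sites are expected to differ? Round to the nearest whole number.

138

Invert JC69: p = (3/4)(1 − e^(−4d/3)) = 0.75 × (1 − e^(-0.12)) = 0.75 × (1 − 0.886920) = 0.084810.
Expected differing sites = pL ≈ 0.084810 × 1631 = 138.32511 ≈ 138.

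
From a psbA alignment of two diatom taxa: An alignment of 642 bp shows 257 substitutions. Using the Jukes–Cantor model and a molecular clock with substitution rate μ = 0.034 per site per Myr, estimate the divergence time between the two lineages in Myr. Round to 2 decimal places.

8.42

p = 257/642 ≈ 0.400312.
d = −(3/4) ln(1 − 4p/3) = −0.75 ln(1 − 0.533749) = −0.75 ln(0.466251)
  = −0.75 × (-0.763031) = 0.572273 substitutions/site.
Under a molecular clock d = 2μt, so t = d/(2μ) = 0.572273 / (2 × 0.034) = 8.42 Myr.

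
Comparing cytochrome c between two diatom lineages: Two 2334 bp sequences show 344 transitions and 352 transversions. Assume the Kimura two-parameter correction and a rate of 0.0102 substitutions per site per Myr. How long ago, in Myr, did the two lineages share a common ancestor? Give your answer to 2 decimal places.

18.86

P = 344/2334 ≈ 0.147386 and Q = 352/2334 ≈ 0.150814.
Under the Kimura two-parameter model, d = −½ ln(1 − 2P − Q) − ¼ ln(1 − 2Q).
1 − 2P − Q = 0.554414, giving −½ ln(0.554414) = 0.294922.
1 − 2Q = 0.698372, giving −¼ ln(0.698372) = 0.089751.
d = 0.294922 + 0.089751 = 0.384673.
Under a molecular clock d = 2μt, so t = d/(2μ) = 0.384673 / (2 × 0.0102) = 18.86 Myr.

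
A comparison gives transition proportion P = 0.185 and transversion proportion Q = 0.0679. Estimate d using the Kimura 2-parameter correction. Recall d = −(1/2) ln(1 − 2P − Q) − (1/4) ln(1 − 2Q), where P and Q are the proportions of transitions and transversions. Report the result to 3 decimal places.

0.325

Under the Kimura two-parameter model, d = −½ ln(1 − 2P − Q) − ¼ ln(1 − 2Q).
1 − 2P − Q = 0.5621, giving −½ ln(0.5621) = 0.288038.
1 − 2Q = 0.8642, giving −¼ ln(0.8642) = 0.036488.
d = 0.288038 + 0.036488 = 0.324526.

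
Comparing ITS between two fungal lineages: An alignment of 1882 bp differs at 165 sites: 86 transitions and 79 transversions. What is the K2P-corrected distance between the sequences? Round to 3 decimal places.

0.093

P = 86/1882 ≈ 0.045696 and Q = 79/1882 ≈ 0.041977.
Under the Kimura two-parameter model, d = −½ ln(1 − 2P − Q) − ¼ ln(1 − 2Q).
1 − 2P − Q = 0.866631, giving −½ ln(0.866631) = 0.071571.
1 − 2Q = 0.916046, giving −¼ ln(0.916046) = 0.021922.
d = 0.071571 + 0.021922 = 0.093493.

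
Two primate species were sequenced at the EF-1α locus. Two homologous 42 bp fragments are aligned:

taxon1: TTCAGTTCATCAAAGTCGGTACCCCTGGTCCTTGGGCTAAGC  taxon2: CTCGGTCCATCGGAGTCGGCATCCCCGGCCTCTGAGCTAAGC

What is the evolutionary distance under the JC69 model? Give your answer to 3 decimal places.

0.360

The sequences differ at 12 of 42 sites, so p = 12/42 ≈ 0.285714.
d = −(3/4) ln(1 − 4p/3) = −0.75 ln(1 − 0.380952) = −0.75 ln(0.619048)
  = −0.75 × (-0.479572) = 0.359679 substitutions/site.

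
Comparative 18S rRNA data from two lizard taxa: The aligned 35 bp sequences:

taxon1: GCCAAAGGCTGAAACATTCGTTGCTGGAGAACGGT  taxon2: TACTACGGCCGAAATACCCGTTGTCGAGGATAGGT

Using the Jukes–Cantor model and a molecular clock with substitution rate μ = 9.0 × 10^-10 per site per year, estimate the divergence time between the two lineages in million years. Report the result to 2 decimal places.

The sequences differ at 14 of 35 sites, so p = 14/35 = 0.4.
d = −(3/4) ln(1 − 4p/3) = −0.75 ln(1 − 0.533333) = −0.75 ln(0.466667)
  = −0.75 × (-0.762139) = 0.571604 substitutions/site.
Under a molecular clock d = 2μt, so t = d/(2μ) = 0.571604 / (2 × 9.0 × 10^-10) = 317.56 million years.

317.56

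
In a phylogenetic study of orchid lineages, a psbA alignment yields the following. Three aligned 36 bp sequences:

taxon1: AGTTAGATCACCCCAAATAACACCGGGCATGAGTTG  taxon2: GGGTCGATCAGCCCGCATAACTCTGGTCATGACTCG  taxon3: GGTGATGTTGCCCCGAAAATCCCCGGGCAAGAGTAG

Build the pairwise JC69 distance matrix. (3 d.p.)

taxon1–taxon2: 11/36 sites differ → p ≈ 0.305556, d = −0.75 ln(1 − 0.407408) = 0.392437 ≈ 0.392.
taxon1–taxon3: 12/36 sites differ → p ≈ 0.333333, d = −0.75 ln(1 − 0.444444) = 0.440839 ≈ 0.441.
taxon2–taxon3: 17/36 sites differ → p ≈ 0.472222, d = −0.75 ln(1 − 0.629629) = 0.744938 ≈ 0.745.

d(taxon1,taxon2) = 0.392, d(taxon1,taxon3) = 0.441, d(taxon2,taxon3) = 0.745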